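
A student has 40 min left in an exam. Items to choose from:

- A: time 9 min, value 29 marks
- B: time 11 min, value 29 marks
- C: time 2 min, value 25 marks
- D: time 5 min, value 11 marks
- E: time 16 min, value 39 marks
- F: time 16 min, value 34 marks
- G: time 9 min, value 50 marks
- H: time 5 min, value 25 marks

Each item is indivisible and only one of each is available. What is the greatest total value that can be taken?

158 marks

Check high-value combinations within 40 min:
- A+B+C+G+H: time 9+11+2+9+5=36, value 29+29+25+50+25=158
- C+D+E+G+H: time 2+5+16+9+5=37, value 25+11+39+50+25=150
- C+D+F+G+H: time 2+5+16+9+5=37, value 25+11+34+50+25=145
Best: 158 marks.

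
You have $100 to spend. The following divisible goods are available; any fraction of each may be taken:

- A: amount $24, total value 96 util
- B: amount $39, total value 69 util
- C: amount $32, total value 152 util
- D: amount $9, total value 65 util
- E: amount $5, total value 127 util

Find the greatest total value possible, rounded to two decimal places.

Take in order of value per unit:
- E (127/5 per unit): all 5 → value 127, running total 127.00
- D (65/9 per unit): all 9 → value 65, running total 192.00
- C (152/32 per unit): all 32 → value 152, running total 344.00
- A (96/24 per unit): all 24 → value 96, running total 440.00
- B (69/39 per unit): 30 of 39 → value 30×69/39 = 53.0769, running total 493.08
Total 493.08.

493.08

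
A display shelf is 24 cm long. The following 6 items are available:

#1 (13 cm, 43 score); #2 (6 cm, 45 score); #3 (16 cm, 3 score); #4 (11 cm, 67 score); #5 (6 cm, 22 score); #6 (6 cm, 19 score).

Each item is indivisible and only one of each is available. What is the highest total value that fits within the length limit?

This is a 0/1 knapsack; check combinations near the capacity.
- #2+#4+#5: length 6+11+6=23, value 45+67+22=134
- #2+#4+#6: length 6+11+6=23, value 45+67+19=131
- #2+#4: length 6+11=17, value 45+67=112
- #1+#4: length 13+11=24, value 43+67=110
Best: 134 score.

134 score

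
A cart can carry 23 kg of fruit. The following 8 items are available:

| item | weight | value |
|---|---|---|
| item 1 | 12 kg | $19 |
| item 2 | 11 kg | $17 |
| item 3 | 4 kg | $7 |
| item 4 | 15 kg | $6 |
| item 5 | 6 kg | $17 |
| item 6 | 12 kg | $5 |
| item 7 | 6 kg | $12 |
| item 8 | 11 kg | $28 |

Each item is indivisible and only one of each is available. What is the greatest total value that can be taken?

$57

Check high-value combinations within 23 kg:
- item 5+item 7+item 8: weight 6+6+11=23, value 17+12+28=57
- item 3+item 5+item 8: weight 4+6+11=21, value 7+17+28=52
- item 3+item 7+item 8: weight 4+6+11=21, value 7+12+28=47
Best: $57.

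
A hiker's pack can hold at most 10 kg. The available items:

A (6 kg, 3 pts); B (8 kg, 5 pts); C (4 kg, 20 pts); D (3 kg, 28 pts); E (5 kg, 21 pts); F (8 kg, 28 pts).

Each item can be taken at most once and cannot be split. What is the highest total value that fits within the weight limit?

Check high-value combinations within 10 kg:
- D+E: weight 3+5=8, value 28+21=49
- C+D: weight 4+3=7, value 20+28=48
- C+E: weight 4+5=9, value 20+21=41
Best: 49 pts.

49 pts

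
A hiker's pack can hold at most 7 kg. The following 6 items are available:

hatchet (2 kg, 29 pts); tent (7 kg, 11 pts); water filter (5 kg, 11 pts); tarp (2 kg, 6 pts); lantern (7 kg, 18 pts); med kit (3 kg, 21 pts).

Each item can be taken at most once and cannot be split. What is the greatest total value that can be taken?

Check high-value combinations within 7 kg:
- hatchet+tarp+med kit: weight 2+2+3=7, value 29+6+21=56
- hatchet+med kit: weight 2+3=5, value 29+21=50
- hatchet+water filter: weight 2+5=7, value 29+11=40
- hatchet+tarp: weight 2+2=4, value 29+6=35
- hatchet: weight 2, value 29
Best: 56 pts.

56 pts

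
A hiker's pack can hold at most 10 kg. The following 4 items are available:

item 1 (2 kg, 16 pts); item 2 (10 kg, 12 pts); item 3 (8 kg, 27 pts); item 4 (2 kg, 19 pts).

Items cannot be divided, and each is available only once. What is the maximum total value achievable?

46 pts

Check high-value combinations within 10 kg:
- item 3+item 4: weight 8+2=10, value 27+19=46
- item 1+item 3: weight 2+8=10, value 16+27=43
- item 1+item 4: weight 2+2=4, value 16+19=35
Best: 46 pts.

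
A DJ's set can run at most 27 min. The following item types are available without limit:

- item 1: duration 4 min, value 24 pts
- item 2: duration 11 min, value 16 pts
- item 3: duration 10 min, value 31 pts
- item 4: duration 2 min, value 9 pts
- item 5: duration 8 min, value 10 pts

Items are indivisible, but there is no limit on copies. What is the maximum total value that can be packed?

153 pts

Best value-per-unit is item 1 at 24/4; filling with it alone gives 6×24 = 144.
Optimal mix: 6×item 1 + 1×item 4 → duration 26, value 153.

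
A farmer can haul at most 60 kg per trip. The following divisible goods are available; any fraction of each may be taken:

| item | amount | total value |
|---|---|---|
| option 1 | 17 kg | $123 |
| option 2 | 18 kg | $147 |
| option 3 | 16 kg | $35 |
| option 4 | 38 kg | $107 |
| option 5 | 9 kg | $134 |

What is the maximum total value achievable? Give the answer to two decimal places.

449.05

Take in order of value per unit:
- option 5 (134/9 per unit): all 9 → value 134, running total 134.00
- option 2 (147/18 per unit): all 18 → value 147, running total 281.00
- option 1 (123/17 per unit): all 17 → value 123, running total 404.00
- option 4 (107/38 per unit): 16 of 38 → value 16×107/38 = 45.0526, running total 449.05
Total 449.05.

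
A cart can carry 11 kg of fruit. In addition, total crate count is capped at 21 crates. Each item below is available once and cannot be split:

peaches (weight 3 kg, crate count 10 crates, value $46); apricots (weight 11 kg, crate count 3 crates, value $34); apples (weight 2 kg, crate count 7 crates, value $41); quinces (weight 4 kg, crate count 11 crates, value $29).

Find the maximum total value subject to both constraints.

$87

Feasible sets respecting both limits:
- peaches+apples: weight 5, crate count 17, value 87
- peaches+quinces: weight 7, crate count 21, value 75
- apples+quinces: weight 6, crate count 18, value 70
- peaches: weight 3, crate count 10, value 46
Best: $87.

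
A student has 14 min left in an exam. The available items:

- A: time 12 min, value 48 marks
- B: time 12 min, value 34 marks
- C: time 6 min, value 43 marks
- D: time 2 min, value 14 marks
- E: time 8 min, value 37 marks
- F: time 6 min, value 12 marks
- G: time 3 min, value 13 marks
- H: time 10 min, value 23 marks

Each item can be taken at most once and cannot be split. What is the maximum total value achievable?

80 marks

Check high-value combinations within 14 min:
- C+E: time 6+8=14, value 43+37=80
- C+D+G: time 6+2+3=11, value 43+14+13=70
- C+D+F: time 6+2+6=14, value 43+14+12=69
- D+E+G: time 2+8+3=13, value 14+37+13=64
- A+D: time 12+2=14, value 48+14=62
Best: 80 marks.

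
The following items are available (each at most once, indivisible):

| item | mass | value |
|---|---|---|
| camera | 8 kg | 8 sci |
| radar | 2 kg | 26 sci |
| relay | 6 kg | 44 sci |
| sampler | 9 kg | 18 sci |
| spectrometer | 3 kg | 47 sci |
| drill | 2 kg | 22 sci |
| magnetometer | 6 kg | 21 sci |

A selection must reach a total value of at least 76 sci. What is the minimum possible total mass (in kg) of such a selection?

7

Subsets with value ≥ 76, sorted by total mass:
- radar+spectrometer+drill: mass 7, value 95
- relay+spectrometer: mass 9, value 91
- radar+relay+drill: mass 10, value 92
- radar+relay+spectrometer: mass 11, value 117
Minimum mass: 7 kg.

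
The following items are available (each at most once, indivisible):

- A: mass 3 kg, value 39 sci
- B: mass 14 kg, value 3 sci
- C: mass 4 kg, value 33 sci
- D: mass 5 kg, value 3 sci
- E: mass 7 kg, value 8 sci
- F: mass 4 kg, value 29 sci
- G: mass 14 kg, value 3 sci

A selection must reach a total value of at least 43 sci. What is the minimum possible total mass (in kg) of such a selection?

7

Subsets with value ≥ 43, sorted by total mass:
- A+C: mass 7, value 72
- A+F: mass 7, value 68
Minimum mass: 7 kg.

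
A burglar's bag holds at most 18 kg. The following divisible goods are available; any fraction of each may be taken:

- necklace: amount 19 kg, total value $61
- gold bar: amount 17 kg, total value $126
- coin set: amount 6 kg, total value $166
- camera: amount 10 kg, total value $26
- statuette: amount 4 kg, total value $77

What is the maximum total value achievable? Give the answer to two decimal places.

302.29

Take in order of value per unit:
- coin set (166/6 per unit): all 6 → value 166, running total 166.00
- statuette (77/4 per unit): all 4 → value 77, running total 243.00
- gold bar (126/17 per unit): 8 of 17 → value 8×126/17 = 59.2941, running total 302.29
Total 302.29.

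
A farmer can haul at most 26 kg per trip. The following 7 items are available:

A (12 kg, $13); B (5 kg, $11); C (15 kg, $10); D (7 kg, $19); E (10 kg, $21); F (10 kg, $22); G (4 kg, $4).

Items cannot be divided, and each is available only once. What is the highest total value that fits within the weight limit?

Check high-value combinations within 26 kg:
- B+D+F+G: weight 5+7+10+4=26, value 11+19+22+4=56
- B+D+E+G: weight 5+7+10+4=26, value 11+19+21+4=55
- B+E+F: weight 5+10+10=25, value 11+21+22=54
- B+D+F: weight 5+7+10=22, value 11+19+22=52
Best: $56.

$56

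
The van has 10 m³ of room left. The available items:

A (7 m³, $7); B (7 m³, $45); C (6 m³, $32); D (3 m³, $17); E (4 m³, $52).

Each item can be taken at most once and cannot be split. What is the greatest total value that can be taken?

$84

Check high-value combinations within 10 m³:
- C+E: volume 6+4=10, value 32+52=84
- D+E: volume 3+4=7, value 17+52=69
- B+D: volume 7+3=10, value 45+17=62
- E: volume 4, value 52
- C+D: volume 6+3=9, value 32+17=49
Best: $84.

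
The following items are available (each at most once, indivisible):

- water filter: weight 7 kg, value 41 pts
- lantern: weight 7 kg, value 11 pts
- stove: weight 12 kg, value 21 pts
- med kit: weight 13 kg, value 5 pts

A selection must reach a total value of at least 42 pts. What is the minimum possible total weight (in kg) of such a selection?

14

Subsets with value ≥ 42, sorted by total weight:
- water filter+lantern: weight 14, value 52
- water filter+stove: weight 19, value 62
- water filter+med kit: weight 20, value 46
Minimum weight: 14 kg.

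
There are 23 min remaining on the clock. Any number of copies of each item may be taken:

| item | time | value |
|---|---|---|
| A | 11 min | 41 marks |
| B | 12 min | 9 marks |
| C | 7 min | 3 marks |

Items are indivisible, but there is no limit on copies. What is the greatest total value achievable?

82 marks

Best value-per-unit is A at 41/11, and filling with it alone uses time 2×11=22. No mix of the others beats 2×41 = 82.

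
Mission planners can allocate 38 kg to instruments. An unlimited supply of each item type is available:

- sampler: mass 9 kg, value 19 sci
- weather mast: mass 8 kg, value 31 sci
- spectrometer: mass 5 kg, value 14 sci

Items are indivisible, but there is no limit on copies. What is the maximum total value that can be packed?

138 sci

Best value-per-unit is weather mast at 31/8; filling with it alone gives 4×31 = 124.
Optimal mix: 4×weather mast + 1×spectrometer → mass 37, value 138.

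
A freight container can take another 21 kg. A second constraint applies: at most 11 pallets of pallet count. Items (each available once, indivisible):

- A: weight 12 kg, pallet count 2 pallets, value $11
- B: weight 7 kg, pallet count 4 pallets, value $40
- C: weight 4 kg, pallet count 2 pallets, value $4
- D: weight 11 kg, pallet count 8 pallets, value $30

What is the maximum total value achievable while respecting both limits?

Feasible sets respecting both limits:
- A+B: weight 19, pallet count 6, value 51
- B+C: weight 11, pallet count 6, value 44
- B: weight 7, pallet count 4, value 40
- C+D: weight 15, pallet count 10, value 34
Best: $51.

$51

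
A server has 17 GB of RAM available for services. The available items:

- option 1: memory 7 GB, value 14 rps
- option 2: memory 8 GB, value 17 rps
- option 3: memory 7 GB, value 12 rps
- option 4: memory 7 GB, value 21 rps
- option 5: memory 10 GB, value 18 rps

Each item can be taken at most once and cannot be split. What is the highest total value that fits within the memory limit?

Check high-value combinations within 17 GB:
- option 4+option 5: memory 7+10=17, value 21+18=39
- option 2+option 4: memory 8+7=15, value 17+21=38
- option 1+option 4: memory 7+7=14, value 14+21=35
- option 3+option 4: memory 7+7=14, value 12+21=33
Best: 39 rps.

39 rps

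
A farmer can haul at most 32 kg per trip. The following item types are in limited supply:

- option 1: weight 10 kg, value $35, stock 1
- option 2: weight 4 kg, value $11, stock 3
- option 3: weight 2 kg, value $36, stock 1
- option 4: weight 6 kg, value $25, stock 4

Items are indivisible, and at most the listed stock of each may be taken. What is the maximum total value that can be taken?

Best selections within weight 32 and stock limits:
- 1×option 2 + 1×option 3 + 4×option 4: weight 30, value 147
- 1×option 1 + 1×option 3 + 3×option 4: weight 30, value 146
Best: $147.

$147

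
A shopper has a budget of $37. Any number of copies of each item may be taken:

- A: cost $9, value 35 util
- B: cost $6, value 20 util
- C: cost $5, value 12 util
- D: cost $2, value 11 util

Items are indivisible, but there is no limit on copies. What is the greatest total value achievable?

Best value-per-unit is D at 11/2, and filling with it alone uses cost 18×2=36. No mix of the others beats 18×11 = 198.

198 util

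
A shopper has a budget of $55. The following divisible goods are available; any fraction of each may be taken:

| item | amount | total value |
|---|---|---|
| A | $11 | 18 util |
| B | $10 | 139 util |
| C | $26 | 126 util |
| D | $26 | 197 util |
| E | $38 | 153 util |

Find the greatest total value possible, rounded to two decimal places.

428.08

Take in order of value per unit:
- B (139/10 per unit): all 10 → value 139, running total 139.00
- D (197/26 per unit): all 26 → value 197, running total 336.00
- C (126/26 per unit): 19 of 26 → value 19×126/26 = 92.0769, running total 428.08
Total 428.08.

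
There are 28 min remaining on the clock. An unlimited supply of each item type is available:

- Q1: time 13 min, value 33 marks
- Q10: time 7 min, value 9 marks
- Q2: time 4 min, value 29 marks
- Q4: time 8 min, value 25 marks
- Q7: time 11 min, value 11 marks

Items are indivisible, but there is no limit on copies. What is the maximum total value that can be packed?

Best value-per-unit is Q2 at 29/4, and filling with it alone uses time 7×4=28. No mix of the others beats 7×29 = 203.

203 marks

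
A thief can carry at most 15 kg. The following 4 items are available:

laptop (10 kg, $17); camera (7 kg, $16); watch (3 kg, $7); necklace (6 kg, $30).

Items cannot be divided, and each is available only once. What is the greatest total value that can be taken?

Check high-value combinations within 15 kg:
- camera+necklace: weight 7+6=13, value 16+30=46
- watch+necklace: weight 3+6=9, value 7+30=37
- necklace: weight 6, value 30
Best: $46.

$46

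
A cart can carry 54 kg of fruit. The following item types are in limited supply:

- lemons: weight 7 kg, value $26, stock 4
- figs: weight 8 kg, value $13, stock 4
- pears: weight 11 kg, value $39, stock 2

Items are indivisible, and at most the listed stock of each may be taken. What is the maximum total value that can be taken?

Top feasible selections:
- 4×lemons + 2×pears: weight 50, value 182
- 3×lemons + 1×figs + 2×pears: weight 51, value 169
- 3×lemons + 2×pears: weight 43, value 156
Best: $182.

$182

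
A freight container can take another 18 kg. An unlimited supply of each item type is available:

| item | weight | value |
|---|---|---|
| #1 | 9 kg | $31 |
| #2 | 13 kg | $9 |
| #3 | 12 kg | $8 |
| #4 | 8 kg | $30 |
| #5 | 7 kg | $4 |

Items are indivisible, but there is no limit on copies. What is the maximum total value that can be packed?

Best value-per-unit is #4 at 30/8; filling with it alone gives 2×30 = 60.
Optimal mix: 2×#1 → weight 18, value 62.

$62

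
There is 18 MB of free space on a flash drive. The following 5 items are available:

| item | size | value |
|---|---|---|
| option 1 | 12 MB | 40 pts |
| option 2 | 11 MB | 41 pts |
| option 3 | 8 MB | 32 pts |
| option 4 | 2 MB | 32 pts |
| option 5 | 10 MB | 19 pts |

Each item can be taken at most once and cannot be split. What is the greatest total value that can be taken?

Check high-value combinations within 18 MB:
- option 2+option 4: size 11+2=13, value 41+32=73
- option 1+option 4: size 12+2=14, value 40+32=72
- option 3+option 4: size 8+2=10, value 32+32=64
- option 4+option 5: size 2+10=12, value 32+19=51
Best: 73 pts.

73 pts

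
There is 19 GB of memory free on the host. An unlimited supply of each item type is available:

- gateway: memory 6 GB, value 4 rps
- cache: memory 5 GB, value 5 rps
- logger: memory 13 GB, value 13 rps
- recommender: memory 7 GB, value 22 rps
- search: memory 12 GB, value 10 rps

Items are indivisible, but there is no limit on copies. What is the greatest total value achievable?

49 rps

Best value-per-unit is recommender at 22/7; filling with it alone gives 2×22 = 44.
Optimal mix: 1×cache + 2×recommender → memory 19, value 49.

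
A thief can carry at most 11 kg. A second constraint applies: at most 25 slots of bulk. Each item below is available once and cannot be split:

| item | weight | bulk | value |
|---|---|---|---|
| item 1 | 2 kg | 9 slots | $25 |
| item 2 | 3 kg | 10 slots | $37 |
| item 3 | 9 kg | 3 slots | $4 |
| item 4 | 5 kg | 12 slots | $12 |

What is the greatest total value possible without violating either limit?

$62

Feasible sets respecting both limits:
- item 1+item 2: weight 5, bulk 19, value 62
- item 2+item 4: weight 8, bulk 22, value 49
- item 2: weight 3, bulk 10, value 37
- item 1+item 4: weight 7, bulk 21, value 37
Best: $62.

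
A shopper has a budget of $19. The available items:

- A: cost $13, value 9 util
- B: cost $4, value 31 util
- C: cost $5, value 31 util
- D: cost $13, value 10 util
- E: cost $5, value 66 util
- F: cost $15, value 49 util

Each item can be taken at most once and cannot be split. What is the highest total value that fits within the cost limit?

This is a 0/1 knapsack; check combinations near the capacity.
- B+C+E: cost 4+5+5=14, value 31+31+66=128
- B+E: cost 4+5=9, value 31+66=97
- C+E: cost 5+5=10, value 31+66=97
- B+F: cost 4+15=19, value 31+49=80
- D+E: cost 13+5=18, value 10+66=76
Best: 128 util.

128 util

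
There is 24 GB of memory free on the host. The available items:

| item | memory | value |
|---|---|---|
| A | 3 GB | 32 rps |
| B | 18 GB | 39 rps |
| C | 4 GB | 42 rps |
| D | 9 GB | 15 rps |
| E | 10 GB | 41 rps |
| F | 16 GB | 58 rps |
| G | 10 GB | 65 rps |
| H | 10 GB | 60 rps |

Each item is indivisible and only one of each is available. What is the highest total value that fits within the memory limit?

167 rps

Check high-value combinations within 24 GB:
- C+G+H: memory 4+10+10=24, value 42+65+60=167
- A+G+H: memory 3+10+10=23, value 32+65+60=157
- C+E+G: memory 4+10+10=24, value 42+41+65=148
- C+E+H: memory 4+10+10=24, value 42+41+60=143
Best: 167 rps.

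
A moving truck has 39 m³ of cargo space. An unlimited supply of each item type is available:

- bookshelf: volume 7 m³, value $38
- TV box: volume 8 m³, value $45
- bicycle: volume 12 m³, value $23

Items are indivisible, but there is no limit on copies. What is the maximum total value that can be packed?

$218

Best value-per-unit is TV box at 45/8; filling with it alone gives 4×45 = 180.
Optimal mix: 1×bookshelf + 4×TV box → volume 39, value 218.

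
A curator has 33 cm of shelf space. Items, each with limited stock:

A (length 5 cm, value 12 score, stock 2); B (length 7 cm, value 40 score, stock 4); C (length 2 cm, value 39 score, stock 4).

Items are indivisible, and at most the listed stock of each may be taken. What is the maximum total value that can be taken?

Best selections within length 33 and stock limits:
- 3×B + 4×C: length 29, value 276
- 2×A + 2×B + 4×C: length 32, value 260
Best: 276 score.

276 score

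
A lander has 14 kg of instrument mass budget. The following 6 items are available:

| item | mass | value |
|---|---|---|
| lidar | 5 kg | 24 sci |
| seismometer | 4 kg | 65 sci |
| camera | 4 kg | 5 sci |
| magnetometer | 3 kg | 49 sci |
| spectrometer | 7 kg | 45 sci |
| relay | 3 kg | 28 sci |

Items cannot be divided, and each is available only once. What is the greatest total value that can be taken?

159 sci

Check high-value combinations within 14 kg:
- seismometer+magnetometer+spectrometer: mass 4+3+7=14, value 65+49+45=159
- seismometer+camera+magnetometer+relay: mass 4+4+3+3=14, value 65+5+49+28=147
- seismometer+magnetometer+relay: mass 4+3+3=10, value 65+49+28=142
Best: 159 sci.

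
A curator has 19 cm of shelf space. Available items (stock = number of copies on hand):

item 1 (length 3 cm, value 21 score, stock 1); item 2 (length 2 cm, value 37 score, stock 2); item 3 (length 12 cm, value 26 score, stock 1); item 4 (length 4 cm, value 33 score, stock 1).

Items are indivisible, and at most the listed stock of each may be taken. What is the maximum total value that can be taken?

Top feasible selections:
- 1×item 1 + 2×item 2 + 1×item 4: length 11, value 128
- 1×item 1 + 2×item 2 + 1×item 3: length 19, value 121
- 2×item 2 + 1×item 4: length 8, value 107
Best: 128 score.

128 score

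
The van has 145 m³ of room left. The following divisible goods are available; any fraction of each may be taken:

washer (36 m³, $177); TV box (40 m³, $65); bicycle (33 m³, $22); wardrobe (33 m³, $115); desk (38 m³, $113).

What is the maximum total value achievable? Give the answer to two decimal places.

466.75

Take in order of value per unit:
- washer (177/36 per unit): all 36 → value 177, running total 177.00
- wardrobe (115/33 per unit): all 33 → value 115, running total 292.00
- desk (113/38 per unit): all 38 → value 113, running total 405.00
- TV box (65/40 per unit): 38 of 40 → value 38×65/40 = 61.7500, running total 466.75
Total 466.75.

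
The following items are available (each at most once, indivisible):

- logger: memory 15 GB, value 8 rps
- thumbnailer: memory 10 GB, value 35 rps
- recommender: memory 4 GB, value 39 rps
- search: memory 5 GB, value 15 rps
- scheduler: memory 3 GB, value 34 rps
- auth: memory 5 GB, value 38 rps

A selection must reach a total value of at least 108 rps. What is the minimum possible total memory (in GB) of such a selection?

Subsets with value ≥ 108, sorted by total memory:
- recommender+scheduler+auth: memory 12, value 111
- recommender+search+scheduler+auth: memory 17, value 126
- thumbnailer+recommender+scheduler: memory 17, value 108
Minimum memory: 12 GB.

12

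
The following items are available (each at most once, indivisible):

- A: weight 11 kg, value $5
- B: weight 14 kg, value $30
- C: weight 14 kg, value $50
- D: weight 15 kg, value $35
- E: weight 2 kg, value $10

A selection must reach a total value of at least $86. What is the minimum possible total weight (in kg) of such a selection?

30

Subsets with value ≥ 86, sorted by total weight:
- B+C+E: weight 30, value 90
- C+D+E: weight 31, value 95
- A+C+D: weight 40, value 90
Minimum weight: 30 kg.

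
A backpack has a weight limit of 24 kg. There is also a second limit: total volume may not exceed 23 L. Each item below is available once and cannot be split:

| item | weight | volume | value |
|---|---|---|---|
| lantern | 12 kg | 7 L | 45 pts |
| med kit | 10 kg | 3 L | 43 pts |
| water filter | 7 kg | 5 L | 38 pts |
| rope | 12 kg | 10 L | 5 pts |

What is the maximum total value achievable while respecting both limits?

Feasible sets respecting both limits:
- lantern+med kit: weight 22, volume 10, value 88
- lantern+water filter: weight 19, volume 12, value 83
- med kit+water filter: weight 17, volume 8, value 81
Best: 88 pts.

88 pts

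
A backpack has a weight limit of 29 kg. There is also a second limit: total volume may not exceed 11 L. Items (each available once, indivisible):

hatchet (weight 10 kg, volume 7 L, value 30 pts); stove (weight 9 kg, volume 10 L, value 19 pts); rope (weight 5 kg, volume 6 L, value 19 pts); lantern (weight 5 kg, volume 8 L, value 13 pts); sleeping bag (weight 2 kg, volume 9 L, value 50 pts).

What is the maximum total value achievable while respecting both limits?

50 pts

Feasible sets respecting both limits:
- sleeping bag: weight 2, volume 9, value 50
- hatchet: weight 10, volume 7, value 30
- stove: weight 9, volume 10, value 19
Best: 50 pts.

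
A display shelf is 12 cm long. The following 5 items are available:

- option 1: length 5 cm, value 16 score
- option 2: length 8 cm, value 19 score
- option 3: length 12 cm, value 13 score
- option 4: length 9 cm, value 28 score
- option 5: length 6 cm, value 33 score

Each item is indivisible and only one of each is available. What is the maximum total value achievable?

49 score

This is a 0/1 knapsack; check combinations near the capacity.
- option 1+option 5: length 5+6=11, value 16+33=49
- option 5: length 6, value 33
- option 4: length 9, value 28
Best: 49 score.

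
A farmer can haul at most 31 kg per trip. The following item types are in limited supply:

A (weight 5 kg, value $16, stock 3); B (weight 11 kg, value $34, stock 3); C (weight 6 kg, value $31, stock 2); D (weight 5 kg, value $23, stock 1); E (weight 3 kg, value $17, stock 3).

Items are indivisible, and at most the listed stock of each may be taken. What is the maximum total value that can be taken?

$152

Best selections within weight 31 and stock limits:
- 1×A + 2×C + 1×D + 3×E: weight 31, value 152
- 2×A + 2×C + 3×E: weight 31, value 145
- 1×B + 1×C + 1×D + 3×E: weight 31, value 139
Best: $152.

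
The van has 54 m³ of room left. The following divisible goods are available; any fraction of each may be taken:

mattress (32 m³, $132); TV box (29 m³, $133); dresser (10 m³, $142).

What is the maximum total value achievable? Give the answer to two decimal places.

Take in order of value per unit:
- dresser (142/10 per unit): all 10 → value 142, running total 142.00
- TV box (133/29 per unit): all 29 → value 133, running total 275.00
- mattress (132/32 per unit): 15 of 32 → value 15×132/32 = 61.8750, running total 336.88
Total 336.88.

336.88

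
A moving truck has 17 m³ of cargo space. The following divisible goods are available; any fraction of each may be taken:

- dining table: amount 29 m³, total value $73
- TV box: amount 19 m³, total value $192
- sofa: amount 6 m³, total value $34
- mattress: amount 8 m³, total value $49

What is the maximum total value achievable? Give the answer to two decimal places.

Take in order of value per unit:
- TV box (192/19 per unit): 17 of 19 → value 17×192/19 = 171.7895, running total 171.79
Total 171.79.

171.79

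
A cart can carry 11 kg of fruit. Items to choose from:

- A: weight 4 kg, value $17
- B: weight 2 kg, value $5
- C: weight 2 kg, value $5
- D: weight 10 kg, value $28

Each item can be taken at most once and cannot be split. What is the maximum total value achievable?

Check high-value combinations within 11 kg:
- D: weight 10, value 28
- A+B+C: weight 4+2+2=8, value 17+5+5=27
- A+B: weight 4+2=6, value 17+5=22
- A+C: weight 4+2=6, value 17+5=22
Best: $28.

$28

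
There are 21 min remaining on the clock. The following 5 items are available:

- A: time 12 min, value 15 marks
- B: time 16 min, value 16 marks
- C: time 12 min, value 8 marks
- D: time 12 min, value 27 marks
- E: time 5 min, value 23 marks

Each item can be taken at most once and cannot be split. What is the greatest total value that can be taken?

50 marks

Check high-value combinations within 21 min:
- D+E: time 12+5=17, value 27+23=50
- B+E: time 16+5=21, value 16+23=39
- A+E: time 12+5=17, value 15+23=38
- C+E: time 12+5=17, value 8+23=31
Best: 50 marks.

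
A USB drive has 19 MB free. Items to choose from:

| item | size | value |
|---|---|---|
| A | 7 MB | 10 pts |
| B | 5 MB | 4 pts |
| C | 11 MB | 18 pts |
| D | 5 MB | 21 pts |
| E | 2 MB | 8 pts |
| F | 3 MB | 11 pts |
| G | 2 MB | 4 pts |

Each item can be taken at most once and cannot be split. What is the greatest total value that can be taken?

54 pts

This is a 0/1 knapsack; check combinations near the capacity.
- A+D+E+F+G: size 7+5+2+3+2=19, value 10+21+8+11+4=54
- A+D+E+F: size 7+5+2+3=17, value 10+21+8+11=50
- C+D+F: size 11+5+3=19, value 18+21+11=50
- B+D+E+F+G: size 5+5+2+3+2=17, value 4+21+8+11+4=48
- C+D+E: size 11+5+2=18, value 18+21+8=47
Best: 54 pts.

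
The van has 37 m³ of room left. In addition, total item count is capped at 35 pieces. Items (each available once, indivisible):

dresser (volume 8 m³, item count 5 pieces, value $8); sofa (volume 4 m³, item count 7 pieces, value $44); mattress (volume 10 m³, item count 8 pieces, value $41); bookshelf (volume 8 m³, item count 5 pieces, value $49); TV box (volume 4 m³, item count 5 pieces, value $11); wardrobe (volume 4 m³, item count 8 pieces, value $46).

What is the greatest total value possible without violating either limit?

Feasible sets respecting both limits:
- sofa+mattress+bookshelf+TV box+wardrobe: volume 30, item count 33, value 191
- dresser+sofa+mattress+bookshelf+wardrobe: volume 34, item count 33, value 188
- sofa+mattress+bookshelf+wardrobe: volume 26, item count 28, value 180
- dresser+sofa+bookshelf+TV box+wardrobe: volume 28, item count 30, value 158
Best: $191.

$191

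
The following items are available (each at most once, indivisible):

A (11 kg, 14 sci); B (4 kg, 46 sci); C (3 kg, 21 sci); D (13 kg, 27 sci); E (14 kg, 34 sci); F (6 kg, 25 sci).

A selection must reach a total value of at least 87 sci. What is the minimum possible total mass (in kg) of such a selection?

13

Subsets with value ≥ 87, sorted by total mass:
- B+C+F: mass 13, value 92
- B+C+D: mass 20, value 94
Minimum mass: 13 kg.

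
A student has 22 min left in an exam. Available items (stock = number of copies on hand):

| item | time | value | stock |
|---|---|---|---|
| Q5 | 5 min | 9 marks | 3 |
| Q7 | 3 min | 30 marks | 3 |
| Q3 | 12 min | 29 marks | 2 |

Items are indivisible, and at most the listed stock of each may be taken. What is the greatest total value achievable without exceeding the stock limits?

Top feasible selections:
- 3×Q7 + 1×Q3: time 21, value 119
- 2×Q5 + 3×Q7: time 19, value 108
- 1×Q5 + 3×Q7: time 14, value 99
Best: 119 marks.

119 marks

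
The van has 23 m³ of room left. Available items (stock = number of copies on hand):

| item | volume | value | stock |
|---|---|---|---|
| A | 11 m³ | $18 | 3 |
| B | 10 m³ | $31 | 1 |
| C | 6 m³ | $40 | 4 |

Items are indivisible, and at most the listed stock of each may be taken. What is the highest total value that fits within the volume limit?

$120

Top feasible selections:
- 3×C: volume 18, value 120
- 1×B + 2×C: volume 22, value 111
- 1×A + 2×C: volume 23, value 98
- 2×C: volume 12, value 80
Best: $120.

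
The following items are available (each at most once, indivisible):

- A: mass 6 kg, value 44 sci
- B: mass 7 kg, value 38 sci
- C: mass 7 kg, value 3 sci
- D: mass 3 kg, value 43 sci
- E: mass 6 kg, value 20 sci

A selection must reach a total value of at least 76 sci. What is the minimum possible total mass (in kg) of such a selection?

Subsets with value ≥ 76, sorted by total mass:
- A+D: mass 9, value 87
- B+D: mass 10, value 81
Minimum mass: 9 kg.

9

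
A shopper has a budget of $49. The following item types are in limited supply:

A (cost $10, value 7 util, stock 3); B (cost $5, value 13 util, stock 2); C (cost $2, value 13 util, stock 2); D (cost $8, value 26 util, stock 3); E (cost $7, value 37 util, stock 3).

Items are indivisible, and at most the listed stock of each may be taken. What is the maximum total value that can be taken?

215 util

Top feasible selections:
- 2×C + 3×D + 3×E: cost 49, value 215
- 1×B + 2×C + 2×D + 3×E: cost 46, value 202
- 1×C + 3×D + 3×E: cost 47, value 202
- 2×B + 1×C + 2×D + 3×E: cost 49, value 202
Best: 215 util.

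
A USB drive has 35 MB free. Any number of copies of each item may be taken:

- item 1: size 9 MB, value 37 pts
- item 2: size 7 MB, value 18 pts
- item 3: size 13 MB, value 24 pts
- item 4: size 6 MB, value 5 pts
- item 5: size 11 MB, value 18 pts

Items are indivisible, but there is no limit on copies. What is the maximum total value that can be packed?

Best value-per-unit is item 1 at 37/9; filling with it alone gives 3×37 = 111.
Optimal mix: 3×item 1 + 1×item 2 → size 34, value 129.

129 pts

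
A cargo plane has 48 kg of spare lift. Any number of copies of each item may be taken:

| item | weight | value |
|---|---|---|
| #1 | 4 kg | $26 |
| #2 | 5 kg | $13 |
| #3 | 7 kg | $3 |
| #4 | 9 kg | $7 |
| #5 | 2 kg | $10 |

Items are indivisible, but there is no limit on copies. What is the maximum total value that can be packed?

Best value-per-unit is #1 at 26/4, and filling with it alone uses weight 12×4=48. No mix of the others beats 12×26 = 312.

$312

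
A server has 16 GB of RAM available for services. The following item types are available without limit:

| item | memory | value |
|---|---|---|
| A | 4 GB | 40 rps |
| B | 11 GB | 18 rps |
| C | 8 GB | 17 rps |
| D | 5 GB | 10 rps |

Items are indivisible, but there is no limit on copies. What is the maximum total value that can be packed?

160 rps

Best value-per-unit is A at 40/4, and filling with it alone uses memory 4×4=16. No mix of the others beats 4×40 = 160.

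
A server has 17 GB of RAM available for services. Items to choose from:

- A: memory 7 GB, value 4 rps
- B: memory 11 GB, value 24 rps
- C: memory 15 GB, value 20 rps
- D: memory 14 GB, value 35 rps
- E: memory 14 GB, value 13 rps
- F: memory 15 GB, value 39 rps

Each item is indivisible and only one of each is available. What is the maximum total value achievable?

This is a 0/1 knapsack; check combinations near the capacity.
- F: memory 15, value 39
- D: memory 14, value 35
- B: memory 11, value 24
- C: memory 15, value 20
- E: memory 14, value 13
Best: 39 rps.

39 rps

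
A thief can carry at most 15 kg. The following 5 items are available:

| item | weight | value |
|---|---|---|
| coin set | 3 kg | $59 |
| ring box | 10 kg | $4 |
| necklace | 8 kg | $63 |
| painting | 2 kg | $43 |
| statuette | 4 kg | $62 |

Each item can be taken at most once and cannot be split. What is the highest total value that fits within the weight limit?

Check high-value combinations within 15 kg:
- coin set+necklace+statuette: weight 3+8+4=15, value 59+63+62=184
- necklace+painting+statuette: weight 8+2+4=14, value 63+43+62=168
- coin set+necklace+painting: weight 3+8+2=13, value 59+63+43=165
Best: $184.

$184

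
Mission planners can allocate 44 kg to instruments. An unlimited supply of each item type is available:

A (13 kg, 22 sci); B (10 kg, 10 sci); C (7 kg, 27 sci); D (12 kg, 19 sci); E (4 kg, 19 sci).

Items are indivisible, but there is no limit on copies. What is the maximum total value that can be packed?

209 sci

Best value-per-unit is E at 19/4, and filling with it alone uses mass 11×4=44. No mix of the others beats 11×19 = 209.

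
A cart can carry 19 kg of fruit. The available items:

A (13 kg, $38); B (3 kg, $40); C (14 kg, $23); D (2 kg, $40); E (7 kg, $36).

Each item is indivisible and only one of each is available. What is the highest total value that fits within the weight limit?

Check high-value combinations within 19 kg:
- A+B+D: weight 13+3+2=18, value 38+40+40=118
- B+D+E: weight 3+2+7=12, value 40+40+36=116
- B+C+D: weight 3+14+2=19, value 40+23+40=103
- B+D: weight 3+2=5, value 40+40=80
Best: $118.

$118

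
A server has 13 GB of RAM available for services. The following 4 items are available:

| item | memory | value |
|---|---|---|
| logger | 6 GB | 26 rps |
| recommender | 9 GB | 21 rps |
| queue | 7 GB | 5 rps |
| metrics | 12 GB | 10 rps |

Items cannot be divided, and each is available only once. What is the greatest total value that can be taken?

Check high-value combinations within 13 GB:
- logger+queue: memory 6+7=13, value 26+5=31
- logger: memory 6, value 26
- recommender: memory 9, value 21
- metrics: memory 12, value 10
Best: 31 rps.

31 rps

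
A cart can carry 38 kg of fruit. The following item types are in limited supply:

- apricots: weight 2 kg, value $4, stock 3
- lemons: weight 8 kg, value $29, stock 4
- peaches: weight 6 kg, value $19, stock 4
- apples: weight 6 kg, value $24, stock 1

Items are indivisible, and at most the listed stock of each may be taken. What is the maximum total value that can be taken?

$140

Best selections within weight 38 and stock limits:
- 4×lemons + 1×apples: weight 38, value 140
- 4×lemons + 1×peaches: weight 38, value 135
- 1×apricots + 3×lemons + 1×peaches + 1×apples: weight 38, value 134
- 3×lemons + 1×peaches + 1×apples: weight 36, value 130
Best: $140.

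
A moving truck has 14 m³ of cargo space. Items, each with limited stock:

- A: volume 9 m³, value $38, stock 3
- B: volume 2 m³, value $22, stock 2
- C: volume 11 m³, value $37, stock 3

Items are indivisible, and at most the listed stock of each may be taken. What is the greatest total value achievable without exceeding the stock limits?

Best selections within volume 14 and stock limits:
- 1×A + 2×B: volume 13, value 82
- 1×A + 1×B: volume 11, value 60
- 1×B + 1×C: volume 13, value 59
Best: $82.

$82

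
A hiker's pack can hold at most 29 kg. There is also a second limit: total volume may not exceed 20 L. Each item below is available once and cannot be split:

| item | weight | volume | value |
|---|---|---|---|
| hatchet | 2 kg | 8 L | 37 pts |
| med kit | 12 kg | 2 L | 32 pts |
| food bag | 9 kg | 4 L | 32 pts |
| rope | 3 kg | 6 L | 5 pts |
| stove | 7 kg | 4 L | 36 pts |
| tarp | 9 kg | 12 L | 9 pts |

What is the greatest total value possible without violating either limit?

Feasible sets respecting both limits:
- hatchet+med kit+rope+stove: weight 24, volume 20, value 110
- hatchet+med kit+food bag+rope: weight 26, volume 20, value 106
- hatchet+med kit+stove: weight 21, volume 14, value 105
- hatchet+food bag+stove: weight 18, volume 16, value 105
Best: 110 pts.

110 pts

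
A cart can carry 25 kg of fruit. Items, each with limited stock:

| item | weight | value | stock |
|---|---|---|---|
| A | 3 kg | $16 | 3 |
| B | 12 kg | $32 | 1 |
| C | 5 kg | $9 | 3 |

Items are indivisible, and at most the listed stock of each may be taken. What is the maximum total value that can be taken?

$80

Top feasible selections:
- 3×A + 1×B: weight 21, value 80
- 3×A + 3×C: weight 24, value 75
- 2×A + 1×B + 1×C: weight 23, value 73
- 3×A + 2×C: weight 19, value 66
Best: $80.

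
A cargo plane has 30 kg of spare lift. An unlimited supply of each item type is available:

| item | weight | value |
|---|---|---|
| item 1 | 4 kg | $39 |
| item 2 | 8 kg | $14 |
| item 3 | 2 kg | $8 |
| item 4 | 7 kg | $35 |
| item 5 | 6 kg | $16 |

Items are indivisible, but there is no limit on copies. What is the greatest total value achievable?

$281

Best value-per-unit is item 1 at 39/4; filling with it alone gives 7×39 = 273.
Optimal mix: 7×item 1 + 1×item 3 → weight 30, value 281.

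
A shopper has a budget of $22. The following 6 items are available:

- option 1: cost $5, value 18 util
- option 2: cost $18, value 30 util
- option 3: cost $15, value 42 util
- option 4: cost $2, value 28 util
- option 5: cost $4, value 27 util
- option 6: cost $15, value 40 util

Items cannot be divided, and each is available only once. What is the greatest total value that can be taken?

Check high-value combinations within $22:
- option 3+option 4+option 5: cost 15+2+4=21, value 42+28+27=97
- option 4+option 5+option 6: cost 2+4+15=21, value 28+27+40=95
- option 1+option 3+option 4: cost 5+15+2=22, value 18+42+28=88
- option 1+option 4+option 6: cost 5+2+15=22, value 18+28+40=86
- option 1+option 4+option 5: cost 5+2+4=11, value 18+28+27=73
Best: 97 util.

97 util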